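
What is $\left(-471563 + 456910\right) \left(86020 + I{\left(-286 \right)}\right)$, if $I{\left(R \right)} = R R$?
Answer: $-2459007848$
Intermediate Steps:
$I{\left(R \right)} = R^{2}$
$\left(-471563 + 456910\right) \left(86020 + I{\left(-286 \right)}\right) = \left(-471563 + 456910\right) \left(86020 + \left(-286\right)^{2}\right) = - 14653 \left(86020 + 81796\right) = \left(-14653\right) 167816 = -2459007848$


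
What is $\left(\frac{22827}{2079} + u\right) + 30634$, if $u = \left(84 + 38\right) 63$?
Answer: $\frac{3794767}{99} \approx 38331.0$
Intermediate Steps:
$u = 7686$ ($u = 122 \cdot 63 = 7686$)
$\left(\frac{22827}{2079} + u\right) + 30634 = \left(\frac{22827}{2079} + 7686\right) + 30634 = \left(22827 \cdot \frac{1}{2079} + 7686\right) + 30634 = \left(\frac{1087}{99} + 7686\right) + 30634 = \frac{762001}{99} + 30634 = \frac{3794767}{99}$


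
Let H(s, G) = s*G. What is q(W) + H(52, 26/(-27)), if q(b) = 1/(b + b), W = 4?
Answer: -10789/216 ≈ -49.949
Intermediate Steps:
H(s, G) = G*s
q(b) = 1/(2*b)
q(W) + H(52, 26/(-27)) = (½)/4 + (26/(-27))*52 = (½)*(¼) + (26*(-1/27))*52 = ⅛ - 26/27*52 = ⅛ - 1352/27 = -10789/216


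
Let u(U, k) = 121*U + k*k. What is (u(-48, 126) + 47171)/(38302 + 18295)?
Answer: 57239/56597 ≈ 1.0113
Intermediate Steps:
u(U, k) = k² + 121*U (u(U, k) = 121*U + k² = k² + 121*U)
(u(-48, 126) + 47171)/(38302 + 18295) = ((126² + 121*(-48)) + 47171)/(38302 + 18295) = ((15876 - 5808) + 47171)/56597 = (10068 + 47171)*(1/56597) = 57239*(1/56597) = 57239/56597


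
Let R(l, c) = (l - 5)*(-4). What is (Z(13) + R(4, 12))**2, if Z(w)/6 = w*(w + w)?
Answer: 4129024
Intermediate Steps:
R(l, c) = 20 - 4*l (R(l, c) = (-5 + l)*(-4) = 20 - 4*l)
Z(w) = 12*w**2 (Z(w) = 6*(w*(w + w)) = 6*(w*(2*w)) = 6*(2*w**2) = 12*w**2)
(Z(13) + R(4, 12))**2 = (12*13**2 + (20 - 4*4))**2 = (12*169 + (20 - 16))**2 = (2028 + 4)**2 = 2032**2 = 4129024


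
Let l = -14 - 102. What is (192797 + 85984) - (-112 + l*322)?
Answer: 316245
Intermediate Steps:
l = -116
(192797 + 85984) - (-112 + l*322) = (192797 + 85984) - (-112 - 116*322) = 278781 - (-112 - 37352) = 278781 - 1*(-37464) = 278781 + 37464 = 316245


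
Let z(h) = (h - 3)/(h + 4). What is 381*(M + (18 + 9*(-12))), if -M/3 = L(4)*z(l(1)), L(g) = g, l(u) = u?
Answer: -162306/5 ≈ -32461.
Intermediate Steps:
z(h) = (-3 + h)/(4 + h)
M = 24/5 (M = -12*(-3 + 1)/(4 + 1) = -12*-2/5 = -12*(⅕)*(-2) = -12*(-2)/5 = -3*(-8/5) = 24/5 ≈ 4.8000)
381*(M + (18 + 9*(-12))) = 381*(24/5 + (18 + 9*(-12))) = 381*(24/5 + (18 - 108)) = 381*(24/5 - 90) = 381*(-426/5) = -162306/5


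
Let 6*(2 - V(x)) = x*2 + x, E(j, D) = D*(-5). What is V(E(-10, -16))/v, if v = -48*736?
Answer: 19/17664 ≈ 0.0010756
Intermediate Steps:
E(j, D) = -5*D
v = -35328
V(x) = 2 - x/2 (V(x) = 2 - (x*2 + x)/6 = 2 - (2*x + x)/6 = 2 - x/2)
V(E(-10, -16))/v = (2 - (-5)*(-16)/2)/(-35328) = (2 - ½*80)*(-1/35328) = (2 - 40)*(-1/35328) = -38*(-1/35328) = 19/17664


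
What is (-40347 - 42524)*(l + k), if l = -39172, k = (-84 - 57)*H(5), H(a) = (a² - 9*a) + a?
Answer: 3070950647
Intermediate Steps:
H(a) = a² - 8*a
k = 2115 (k = (-84 - 57)*(5*(-8 + 5)) = -705*(-3) = -141*(-15) = 2115)
(-40347 - 42524)*(l + k) = (-40347 - 42524)*(-39172 + 2115) = -82871*(-37057) = 3070950647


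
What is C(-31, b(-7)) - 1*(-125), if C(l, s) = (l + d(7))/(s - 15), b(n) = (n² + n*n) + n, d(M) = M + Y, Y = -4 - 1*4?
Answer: 2367/19 ≈ 124.58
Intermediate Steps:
Y = -8 (Y = -4 - 4 = -8)
d(M) = -8 + M (d(M) = M - 8 = -8 + M)
b(n) = n + 2*n² (b(n) = (n² + n²) + n = 2*n² + n = n + 2*n²)
C(l, s) = (-1 + l)/(-15 + s) (C(l, s) = (l + (-8 + 7))/(s - 15) = (l - 1)/(-15 + s) = (-1 + l)/(-15 + s))
C(-31, b(-7)) - 1*(-125) = (-1 - 31)/(-15 - 7*(1 + 2*(-7))) - 1*(-125) = -32/(-15 - 7*(1 - 14)) + 125 = -32/(-15 - 7*(-13)) + 125 = -32/(-15 + 91) + 125 = -32/76 + 125 = (1/76)*(-32) + 125 = -8/19 + 125 = 2367/19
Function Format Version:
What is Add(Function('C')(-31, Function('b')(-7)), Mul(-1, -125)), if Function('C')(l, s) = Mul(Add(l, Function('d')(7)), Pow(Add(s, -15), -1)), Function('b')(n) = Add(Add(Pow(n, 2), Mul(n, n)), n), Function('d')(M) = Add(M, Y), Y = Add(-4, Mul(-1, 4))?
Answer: Rational(2367, 19) ≈ 124.58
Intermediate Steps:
Y = -8 (Y = Add(-4, -4) = -8)
Function('d')(M) = Add(-8, M) (Function('d')(M) = Add(M, -8) = Add(-8, M))
Function('b')(n) = Add(n, Mul(2, Pow(n, 2))) (Function('b')(n) = Add(Add(Pow(n, 2), Pow(n, 2)), n) = Add(Mul(2, Pow(n, 2)), n) = Add(n, Mul(2, Pow(n, 2))))
Function('C')(l, s) = Mul(Pow(Add(-15, s), -1), Add(-1, l)) (Function('C')(l, s) = Mul(Add(l, Add(-8, 7)), Pow(Add(s, -15), -1)) = Mul(Add(l, -1), Pow(Add(-15, s), -1)) = Mul(Add(-1, l), Pow(Add(-15, s), -1)) = Mul(Pow(Add(-15, s), -1), Add(-1, l)))
Add(Function('C')(-31, Function('b')(-7)), Mul(-1, -125)) = Add(Mul(Pow(Add(-15, Mul(-7, Add(1, Mul(2, -7)))), -1), Add(-1, -31)), Mul(-1, -125)) = Add(Mul(Pow(Add(-15, Mul(-7, Add(1, -14))), -1), -32), 125) = Add(Mul(Pow(Add(-15, Mul(-7, -13)), -1), -32), 125) = Add(Mul(Pow(Add(-15, 91), -1), -32), 125) = Add(Mul(Pow(76, -1), -32), 125) = Add(Mul(Rational(1, 76), -32), 125) = Add(Rational(-8, 19), 125) = Rational(2367, 19)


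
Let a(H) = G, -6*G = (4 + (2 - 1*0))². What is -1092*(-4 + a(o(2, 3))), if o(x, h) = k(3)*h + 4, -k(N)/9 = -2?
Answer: 10920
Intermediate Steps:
k(N) = 18 (k(N) = -9*(-2) = 18)
G = -6 (G = -(4 + (2 - 1*0))²/6 = -(4 + (2 + 0))²/6 = -(4 + 2)²/6 = -⅙*6² = -⅙*36 = -6)
o(x, h) = 4 + 18*h (o(x, h) = 18*h + 4 = 4 + 18*h)
a(H) = -6
-1092*(-4 + a(o(2, 3))) = -1092*(-4 - 6) = -1092*(-10) = -156*(-70) = 10920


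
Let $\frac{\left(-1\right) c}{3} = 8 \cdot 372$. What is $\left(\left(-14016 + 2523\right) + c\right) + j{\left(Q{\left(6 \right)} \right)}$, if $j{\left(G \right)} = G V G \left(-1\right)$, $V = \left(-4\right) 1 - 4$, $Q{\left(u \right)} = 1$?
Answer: $-20413$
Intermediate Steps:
$V = -8$ ($V = -4 - 4 = -8$)
$c = -8928$ ($c = - 3 \cdot 8 \cdot 372 = \left(-3\right) 2976 = -8928$)
$j{\left(G \right)} = 8 G^{2}$ ($j{\left(G \right)} = G \left(-8\right) G \left(-1\right) = - 8 G G \left(-1\right) = - 8 G^{2} \left(-1\right) = 8 G^{2}$)
$\left(\left(-14016 + 2523\right) + c\right) + j{\left(Q{\left(6 \right)} \right)} = \left(\left(-14016 + 2523\right) - 8928\right) + 8 \cdot 1^{2} = \left(-11493 - 8928\right) + 8 \cdot 1 = -20421 + 8 = -20413$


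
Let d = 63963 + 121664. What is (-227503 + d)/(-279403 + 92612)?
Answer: 41876/186791 ≈ 0.22419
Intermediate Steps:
d = 185627
(-227503 + d)/(-279403 + 92612) = (-227503 + 185627)/(-279403 + 92612) = -41876/(-186791) = -41876*(-1/186791) = 41876/186791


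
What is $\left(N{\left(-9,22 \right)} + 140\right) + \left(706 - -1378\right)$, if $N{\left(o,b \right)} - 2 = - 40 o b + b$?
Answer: $10168$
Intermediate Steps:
$N{\left(o,b \right)} = 2 + b - 40 b o$ ($N{\left(o,b \right)} = 2 + \left(- 40 o b + b\right) = 2 - \left(- b + 40 b o\right) = 2 + b - 40 b o$)
$\left(N{\left(-9,22 \right)} + 140\right) + \left(706 - -1378\right) = \left(\left(2 + 22 - 880 \left(-9\right)\right) + 140\right) + \left(706 - -1378\right) = \left(\left(2 + 22 + 7920\right) + 140\right) + \left(706 + 1378\right) = \left(7944 + 140\right) + 2084 = 8084 + 2084 = 10168$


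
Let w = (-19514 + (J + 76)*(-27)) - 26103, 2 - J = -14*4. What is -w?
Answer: 49235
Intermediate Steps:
J = 58 (J = 2 - (-14)*4 = 2 - 1*(-56) = 2 + 56 = 58)
w = -49235 (w = (-19514 + (58 + 76)*(-27)) - 26103 = (-19514 + 134*(-27)) - 26103 = (-19514 - 3618) - 26103 = -23132 - 26103 = -49235)
-w = -1*(-49235) = 49235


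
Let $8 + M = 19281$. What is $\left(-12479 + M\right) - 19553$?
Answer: $-12759$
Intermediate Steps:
$M = 19273$ ($M = -8 + 19281 = 19273$)
$\left(-12479 + M\right) - 19553 = \left(-12479 + 19273\right) - 19553 = 6794 - 19553 = -12759$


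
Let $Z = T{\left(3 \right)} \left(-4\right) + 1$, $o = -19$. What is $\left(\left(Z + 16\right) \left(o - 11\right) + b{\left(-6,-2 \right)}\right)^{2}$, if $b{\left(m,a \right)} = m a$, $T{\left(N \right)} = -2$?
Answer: $544644$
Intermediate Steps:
$Z = 9$ ($Z = \left(-2\right) \left(-4\right) + 1 = 8 + 1 = 9$)
$b{\left(m,a \right)} = a m$
$\left(\left(Z + 16\right) \left(o - 11\right) + b{\left(-6,-2 \right)}\right)^{2} = \left(\left(9 + 16\right) \left(-19 - 11\right) - -12\right)^{2} = \left(25 \left(-30\right) + 12\right)^{2} = \left(-750 + 12\right)^{2} = \left(-738\right)^{2} = 544644$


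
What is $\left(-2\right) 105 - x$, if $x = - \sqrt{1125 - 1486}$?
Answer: $-210 + 19 i \approx -210.0 + 19.0 i$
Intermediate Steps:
$x = - 19 i$ ($x = - \sqrt{-361} = - 19 i \approx - 19.0 i$)
$\left(-2\right) 105 - x = \left(-2\right) 105 - - 19 i = -210 + 19 i$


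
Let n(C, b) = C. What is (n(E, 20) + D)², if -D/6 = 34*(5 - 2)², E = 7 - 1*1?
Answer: 3348900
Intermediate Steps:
E = 6 (E = 7 - 1 = 6)
D = -1836 (D = -204*(5 - 2)² = -204*3² = -204*9 = -6*306 = -1836)
(n(E, 20) + D)² = (6 - 1836)² = (-1830)² = 3348900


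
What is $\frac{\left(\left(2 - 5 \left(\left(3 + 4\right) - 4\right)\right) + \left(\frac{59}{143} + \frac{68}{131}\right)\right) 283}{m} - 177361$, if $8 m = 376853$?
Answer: $- \frac{1252095965905953}{7059587249} \approx -1.7736 \cdot 10^{5}$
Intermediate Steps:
$m = \frac{376853}{8}$ ($m = \frac{1}{8} \cdot 376853 = \frac{376853}{8} \approx 47107.0$)
$\frac{\left(\left(2 - 5 \left(\left(3 + 4\right) - 4\right)\right) + \left(\frac{59}{143} + \frac{68}{131}\right)\right) 283}{m} - 177361 = \frac{\left(\left(2 - 5 \left(\left(3 + 4\right) - 4\right)\right) + \left(\frac{59}{143} + \frac{68}{131}\right)\right) 283}{\frac{376853}{8}} - 177361 = \left(\left(2 - 5 \left(7 - 4\right)\right) + \left(59 \cdot \frac{1}{143} + 68 \cdot \frac{1}{131}\right)\right) 283 \cdot \frac{8}{376853} - 177361 = \left(\left(2 - 15\right) + \left(\frac{59}{143} + \frac{68}{131}\right)\right) 283 \cdot \frac{8}{376853} - 177361 = \left(\left(2 - 15\right) + \frac{17453}{18733}\right) 283 \cdot \frac{8}{376853} - 177361 = \left(-13 + \frac{17453}{18733}\right) 283 \cdot \frac{8}{376853} - 177361 = \left(- \frac{226076}{18733}\right) 283 \cdot \frac{8}{376853} - 177361 = \left(- \frac{63979508}{18733}\right) \frac{8}{376853} - 177361 = - \frac{511836064}{7059587249} - 177361 = - \frac{1252095965905953}{7059587249}$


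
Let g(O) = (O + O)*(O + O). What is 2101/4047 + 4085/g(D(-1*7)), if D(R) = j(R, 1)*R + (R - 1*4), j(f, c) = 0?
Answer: 17548879/1958748 ≈ 8.9592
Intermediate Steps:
D(R) = -4 + R (D(R) = 0*R + (R - 1*4) = 0 + (R - 4) = 0 + (-4 + R) = -4 + R)
g(O) = 4*O² (g(O) = (2*O)*(2*O) = 4*O²)
2101/4047 + 4085/g(D(-1*7)) = 2101/4047 + 4085/((4*(-4 - 1*7)²)) = 2101*(1/4047) + 4085/((4*(-4 - 7)²)) = 2101/4047 + 4085/((4*(-11)²)) = 2101/4047 + 4085/((4*121)) = 2101/4047 + 4085/484 = 17548879/1958748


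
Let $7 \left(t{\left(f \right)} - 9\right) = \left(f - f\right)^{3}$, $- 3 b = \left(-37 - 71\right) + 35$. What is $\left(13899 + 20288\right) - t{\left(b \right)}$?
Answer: $34178$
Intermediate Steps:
$b = \frac{73}{3}$ ($b = - \frac{\left(-37 - 71\right) + 35}{3} = - \frac{-108 + 35}{3} = \left(- \frac{1}{3}\right) \left(-73\right) = \frac{73}{3} \approx 24.333$)
$t{\left(f \right)} = 9$ ($t{\left(f \right)} = 9 + \frac{\left(f - f\right)^{3}}{7} = 9 + \frac{0^{3}}{7} = 9 + \frac{1}{7} \cdot 0 = 9 + 0 = 9$)
$\left(13899 + 20288\right) - t{\left(b \right)} = \left(13899 + 20288\right) - 9 = 34187 - 9 = 34178$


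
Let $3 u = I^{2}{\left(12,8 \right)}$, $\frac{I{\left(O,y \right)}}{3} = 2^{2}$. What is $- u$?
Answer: $-48$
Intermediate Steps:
$I{\left(O,y \right)} = 12$ ($I{\left(O,y \right)} = 3 \cdot 2^{2} = 3 \cdot 4 = 12$)
$u = 48$ ($u = \frac{12^{2}}{3} = \frac{1}{3} \cdot 144 = 48$)
$- u = \left(-1\right) 48 = -48$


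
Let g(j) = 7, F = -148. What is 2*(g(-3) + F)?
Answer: -282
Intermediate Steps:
2*(g(-3) + F) = 2*(7 - 148) = 2*(-141) = -282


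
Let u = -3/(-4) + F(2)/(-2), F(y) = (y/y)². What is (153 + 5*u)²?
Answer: 380689/16 ≈ 23793.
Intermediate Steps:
F(y) = 1 (F(y) = 1² = 1)
u = ¼ (u = -3/(-4) + 1/(-2) = -3*(-¼) + 1*(-½) = ¾ - ½ = ¼ ≈ 0.25000)
(153 + 5*u)² = (153 + 5*(¼))² = (153 + 5/4)² = (617/4)² = 380689/16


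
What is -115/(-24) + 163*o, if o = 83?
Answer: 324811/24 ≈ 13534.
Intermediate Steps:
-115/(-24) + 163*o = -115/(-24) + 163*83 = -115*(-1/24) + 13529 = 115/24 + 13529 = 324811/24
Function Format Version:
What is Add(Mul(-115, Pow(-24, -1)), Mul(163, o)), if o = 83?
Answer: Rational(324811, 24) ≈ 13534.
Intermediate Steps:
Add(Mul(-115, Pow(-24, -1)), Mul(163, o)) = Add(Mul(-115, Pow(-24, -1)), Mul(163, 83)) = Add(Mul(-115, Rational(-1, 24)), 13529) = Add(Rational(115, 24), 13529) = Rational(324811, 24)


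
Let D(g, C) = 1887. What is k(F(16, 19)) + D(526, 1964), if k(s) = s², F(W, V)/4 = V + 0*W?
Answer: 7663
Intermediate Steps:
F(W, V) = 4*V (F(W, V) = 4*(V + 0*W) = 4*(V + 0) = 4*V)
k(F(16, 19)) + D(526, 1964) = (4*19)² + 1887 = 76² + 1887 = 5776 + 1887 = 7663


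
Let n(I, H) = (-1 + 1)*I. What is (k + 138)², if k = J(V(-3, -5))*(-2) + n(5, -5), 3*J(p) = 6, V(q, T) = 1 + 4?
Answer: 17956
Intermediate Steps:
V(q, T) = 5
J(p) = 2 (J(p) = (⅓)*6 = 2)
n(I, H) = 0 (n(I, H) = 0*I = 0)
k = -4 (k = 2*(-2) + 0 = -4 + 0 = -4)
(k + 138)² = (-4 + 138)² = 134² = 17956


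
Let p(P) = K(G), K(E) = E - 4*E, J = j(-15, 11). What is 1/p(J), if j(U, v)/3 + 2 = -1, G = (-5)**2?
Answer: -1/75 ≈ -0.013333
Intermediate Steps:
G = 25
j(U, v) = -9 (j(U, v) = -6 + 3*(-1) = -6 - 3 = -9)
J = -9
K(E) = -3*E
p(P) = -75 (p(P) = -3*25 = -75)
1/p(J) = 1/(-75) = -1/75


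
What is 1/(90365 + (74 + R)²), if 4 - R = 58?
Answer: 1/90765 ≈ 1.1017e-5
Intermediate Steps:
R = -54 (R = 4 - 1*58 = 4 - 58 = -54)
1/(90365 + (74 + R)²) = 1/(90365 + (74 - 54)²) = 1/(90365 + 20²) = 1/(90365 + 400) = 1/90765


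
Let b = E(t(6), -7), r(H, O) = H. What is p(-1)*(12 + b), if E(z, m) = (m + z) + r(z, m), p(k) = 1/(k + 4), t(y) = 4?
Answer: 13/3 ≈ 4.3333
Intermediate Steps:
p(k) = 1/(4 + k)
E(z, m) = m + 2*z (E(z, m) = (m + z) + z = m + 2*z)
b = 1 (b = -7 + 2*4 = -7 + 8 = 1)
p(-1)*(12 + b) = (12 + 1)/(4 - 1) = 13/3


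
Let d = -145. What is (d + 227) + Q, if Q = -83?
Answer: -1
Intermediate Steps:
(d + 227) + Q = (-145 + 227) - 83 = 82 - 83 = -1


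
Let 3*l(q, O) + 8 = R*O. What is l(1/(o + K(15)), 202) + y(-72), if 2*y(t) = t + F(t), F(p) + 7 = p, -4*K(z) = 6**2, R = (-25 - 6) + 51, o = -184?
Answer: 2537/2 ≈ 1268.5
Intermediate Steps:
R = 20 (R = -31 + 51 = 20)
K(z) = -9 (K(z) = -1/4*6**2 = -1/4*36 = -9)
F(p) = -7 + p
l(q, O) = -8/3 + 20*O/3 (l(q, O) = -8/3 + (20*O)/3 = -8/3 + 20*O/3)
y(t) = -7/2 + t (y(t) = (t + (-7 + t))/2 = (-7 + 2*t)/2 = -7/2 + t)
l(1/(o + K(15)), 202) + y(-72) = (-8/3 + (20/3)*202) + (-7/2 - 72) = (-8/3 + 4040/3) - 151/2 = 1344 - 151/2 = 2537/2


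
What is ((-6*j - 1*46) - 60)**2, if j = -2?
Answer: 8836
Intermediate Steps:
((-6*j - 1*46) - 60)**2 = ((-6*(-2) - 1*46) - 60)**2 = ((12 - 46) - 60)**2 = (-34 - 60)**2 = (-94)**2 = 8836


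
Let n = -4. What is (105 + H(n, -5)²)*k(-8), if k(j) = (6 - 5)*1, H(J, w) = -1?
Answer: 106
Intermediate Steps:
k(j) = 1 (k(j) = 1*1 = 1)
(105 + H(n, -5)²)*k(-8) = (105 + (-1)²)*1 = (105 + 1)*1 = 106*1 = 106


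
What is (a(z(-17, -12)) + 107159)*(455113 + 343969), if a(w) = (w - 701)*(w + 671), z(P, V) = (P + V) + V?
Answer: -287910043682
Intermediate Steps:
z(P, V) = P + 2*V
a(w) = (-701 + w)*(671 + w)
(a(z(-17, -12)) + 107159)*(455113 + 343969) = ((-470371 + (-17 + 2*(-12))**2 - 30*(-17 + 2*(-12))) + 107159)*(455113 + 343969) = ((-470371 + (-17 - 24)**2 - 30*(-17 - 24)) + 107159)*799082 = ((-470371 + (-41)**2 - 30*(-41)) + 107159)*799082 = ((-470371 + 1681 + 1230) + 107159)*799082 = (-467460 + 107159)*799082 = -360301*799082 = -287910043682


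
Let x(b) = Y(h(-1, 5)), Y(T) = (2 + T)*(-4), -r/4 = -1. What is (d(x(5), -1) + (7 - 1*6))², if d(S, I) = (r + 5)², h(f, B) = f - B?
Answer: 6724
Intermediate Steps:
r = 4 (r = -4*(-1) = 4)
Y(T) = -8 - 4*T
x(b) = 16 (x(b) = -8 - 4*(-1 - 1*5) = -8 - 4*(-1 - 5) = -8 - 4*(-6) = -8 + 24 = 16)
d(S, I) = 81 (d(S, I) = (4 + 5)² = 9² = 81)
(d(x(5), -1) + (7 - 1*6))² = (81 + (7 - 1*6))² = (81 + (7 - 6))² = (81 + 1)² = 82² = 6724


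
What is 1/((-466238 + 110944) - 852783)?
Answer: -1/1208077 ≈ -8.2776e-7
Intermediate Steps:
1/((-466238 + 110944) - 852783) = 1/(-355294 - 852783) = 1/(-1208077) = -1/1208077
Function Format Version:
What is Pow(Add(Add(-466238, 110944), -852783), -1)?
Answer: Rational(-1, 1208077) ≈ -8.2776e-7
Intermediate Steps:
Pow(Add(Add(-466238, 110944), -852783), -1) = Pow(Add(-355294, -852783), -1) = Pow(-1208077, -1) = Rational(-1, 1208077)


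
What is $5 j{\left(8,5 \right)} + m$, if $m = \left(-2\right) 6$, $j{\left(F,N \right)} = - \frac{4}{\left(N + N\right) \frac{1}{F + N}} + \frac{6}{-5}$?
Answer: $-44$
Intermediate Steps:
$j{\left(F,N \right)} = - \frac{6}{5} - \frac{2 \left(F + N\right)}{N}$ ($j{\left(F,N \right)} = - \frac{4}{2 N \frac{1}{F + N}} + 6 \left(- \frac{1}{5}\right) = - \frac{4}{2 N \frac{1}{F + N}} - \frac{6}{5} = - 4 \frac{F + N}{2 N} - \frac{6}{5} = - \frac{2 \left(F + N\right)}{N} - \frac{6}{5} = - \frac{6}{5} - \frac{2 \left(F + N\right)}{N}$)
$m = -12$
$5 j{\left(8,5 \right)} + m = 5 \left(- \frac{16}{5} - \frac{16}{5}\right) - 12 = 5 \left(- \frac{32}{5}\right) - 12 = -32 - 12 = -44$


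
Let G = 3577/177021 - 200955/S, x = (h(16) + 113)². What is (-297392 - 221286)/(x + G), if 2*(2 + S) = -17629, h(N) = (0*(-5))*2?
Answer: -809503683315327/19964255191834 ≈ -40.548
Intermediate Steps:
h(N) = 0 (h(N) = 0*2 = 0)
S = -17633/2 (S = -2 + (½)*(-17629) = -2 - 17629/2 = -17633/2 ≈ -8816.5)
x = 12769 (x = (0 + 113)² = 113² = 12769)
G = 71209583351/3121411293 (G = 3577/177021 - 200955/(-17633/2) = 3577*(1/177021) - 200955*(-2/17633) = 3577/177021 + 401910/17633 = 71209583351/3121411293 ≈ 22.813)
(-297392 - 221286)/(x + G) = (-297392 - 221286)/(12769 + 71209583351/3121411293) = -518678/39928510383668/3121411293 = -518678*3121411293/39928510383668 = -809503683315327/19964255191834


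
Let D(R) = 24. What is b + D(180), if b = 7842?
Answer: 7866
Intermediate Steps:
b + D(180) = 7842 + 24 = 7866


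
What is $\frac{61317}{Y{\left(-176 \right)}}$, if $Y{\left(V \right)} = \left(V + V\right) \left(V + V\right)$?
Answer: $\frac{61317}{123904} \approx 0.49487$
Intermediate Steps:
$Y{\left(V \right)} = 4 V^{2}$ ($Y{\left(V \right)} = 2 V 2 V = 4 V^{2}$)
$\frac{61317}{Y{\left(-176 \right)}} = \frac{61317}{4 \left(-176\right)^{2}} = \frac{61317}{4 \cdot 30976} = \frac{61317}{123904}$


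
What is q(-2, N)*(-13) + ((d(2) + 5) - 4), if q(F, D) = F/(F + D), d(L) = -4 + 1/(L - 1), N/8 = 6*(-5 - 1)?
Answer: -303/145 ≈ -2.0897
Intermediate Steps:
N = -288 (N = 8*(6*(-5 - 1)) = 8*(6*(-6)) = 8*(-36) = -288)
d(L) = -4 + 1/(-1 + L)
q(F, D) = F/(D + F)
q(-2, N)*(-13) + ((d(2) + 5) - 4) = -2/(-288 - 2)*(-13) + (((5 - 4*2)/(-1 + 2) + 5) - 4) = -2/(-290)*(-13) + (((5 - 8)/1 + 5) - 4) = -2*(-1/290)*(-13) + ((1*(-3) + 5) - 4) = (1/145)*(-13) + ((-3 + 5) - 4) = -13/145 + (2 - 4) = -13/145 - 2 = -303/145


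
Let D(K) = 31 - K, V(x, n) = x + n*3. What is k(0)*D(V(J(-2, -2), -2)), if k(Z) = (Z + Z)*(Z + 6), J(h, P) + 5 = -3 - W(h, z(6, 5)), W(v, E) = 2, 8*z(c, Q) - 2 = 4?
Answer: 0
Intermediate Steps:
z(c, Q) = 3/4 (z(c, Q) = 1/4 + (1/8)*4 = 1/4 + 1/2 = 3/4)
J(h, P) = -10 (J(h, P) = -5 + (-3 - 1*2) = -5 + (-3 - 2) = -5 - 5 = -10)
V(x, n) = x + 3*n
k(Z) = 2*Z*(6 + Z) (k(Z) = (2*Z)*(6 + Z) = 2*Z*(6 + Z))
k(0)*D(V(J(-2, -2), -2)) = (2*0*(6 + 0))*(31 - (-10 + 3*(-2))) = (2*0*6)*(31 - (-10 - 6)) = 0*(31 - 1*(-16)) = 0*(31 + 16) = 0*47 = 0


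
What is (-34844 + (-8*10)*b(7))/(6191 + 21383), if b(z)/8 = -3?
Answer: -16462/13787 ≈ -1.1940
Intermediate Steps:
b(z) = -24 (b(z) = 8*(-3) = -24)
(-34844 + (-8*10)*b(7))/(6191 + 21383) = (-34844 - 8*10*(-24))/(6191 + 21383) = (-34844 - 80*(-24))/27574 = (-34844 + 1920)*(1/27574) = -32924*1/27574 = -16462/13787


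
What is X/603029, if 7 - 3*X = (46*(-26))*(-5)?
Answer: -1991/603029 ≈ -0.0033017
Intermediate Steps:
X = -1991 (X = 7/3 - 46*(-26)*(-5)/3 = 7/3 - (-1196)*(-5)/3 = 7/3 - ⅓*5980 = 7/3 - 5980/3 = -1991)
X/603029 = -1991/603029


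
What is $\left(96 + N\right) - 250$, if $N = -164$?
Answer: $-318$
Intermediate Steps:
$\left(96 + N\right) - 250 = \left(96 - 164\right) - 250 = -68 - 250 = -318$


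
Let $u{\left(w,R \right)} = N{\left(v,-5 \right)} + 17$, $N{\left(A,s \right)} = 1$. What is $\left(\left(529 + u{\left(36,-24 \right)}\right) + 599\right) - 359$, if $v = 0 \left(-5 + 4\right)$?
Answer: $787$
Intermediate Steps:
$v = 0$ ($v = 0 \left(-1\right) = 0$)
$u{\left(w,R \right)} = 18$ ($u{\left(w,R \right)} = 1 + 17 = 18$)
$\left(\left(529 + u{\left(36,-24 \right)}\right) + 599\right) - 359 = \left(\left(529 + 18\right) + 599\right) - 359 = \left(547 + 599\right) - 359 = 1146 - 359 = 787$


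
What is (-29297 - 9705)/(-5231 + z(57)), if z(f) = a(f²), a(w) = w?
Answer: 19501/991 ≈ 19.678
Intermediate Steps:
z(f) = f²
(-29297 - 9705)/(-5231 + z(57)) = (-29297 - 9705)/(-5231 + 57²) = -39002/(-5231 + 3249) = -39002/(-1982) = -39002*(-1/1982) = 19501/991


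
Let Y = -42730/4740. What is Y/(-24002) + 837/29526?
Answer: 1608111679/55985961108 ≈ 0.028723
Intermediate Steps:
Y = -4273/474 (Y = -42730*1/4740 = -4273/474 ≈ -9.0148)
Y/(-24002) + 837/29526 = -4273/474/(-24002) + 837/29526 = -4273/474*(-1/24002) + 837*(1/29526) = 4273/11376948 + 279/9842 = 1608111679/55985961108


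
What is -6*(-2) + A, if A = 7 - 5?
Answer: 14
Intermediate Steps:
A = 2
-6*(-2) + A = -6*(-2) + 2 = 12 + 2 = 14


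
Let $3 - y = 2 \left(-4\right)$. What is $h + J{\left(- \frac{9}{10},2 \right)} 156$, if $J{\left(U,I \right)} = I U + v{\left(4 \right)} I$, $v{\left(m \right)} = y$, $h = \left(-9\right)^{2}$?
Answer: $\frac{16161}{5} \approx 3232.2$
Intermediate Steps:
$y = 11$ ($y = 3 - 2 \left(-4\right) = 3 - -8 = 3 + 8 = 11$)
$h = 81$
$v{\left(m \right)} = 11$
$J{\left(U,I \right)} = 11 I + I U$ ($J{\left(U,I \right)} = I U + 11 I = 11 I + I U$)
$h + J{\left(- \frac{9}{10},2 \right)} 156 = 81 + 2 \left(11 - \frac{9}{10}\right) 156 = 81 + 2 \cdot \frac{101}{10} \cdot 156 = 81 + \frac{101}{5} \cdot 156 = 81 + \frac{15756}{5} = \frac{16161}{5}$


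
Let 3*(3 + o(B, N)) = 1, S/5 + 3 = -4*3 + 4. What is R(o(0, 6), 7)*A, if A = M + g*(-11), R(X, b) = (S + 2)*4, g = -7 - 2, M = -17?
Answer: -17384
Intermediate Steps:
S = -55 (S = -15 + 5*(-4*3 + 4) = -15 + 5*(-12 + 4) = -15 + 5*(-8) = -15 - 40 = -55)
o(B, N) = -8/3 (o(B, N) = -3 + (⅓)*1 = -3 + ⅓ = -8/3)
g = -9
R(X, b) = -212 (R(X, b) = (-55 + 2)*4 = -53*4 = -212)
A = 82 (A = -17 - 9*(-11) = -17 + 99 = 82)
R(o(0, 6), 7)*A = -212*82 = -17384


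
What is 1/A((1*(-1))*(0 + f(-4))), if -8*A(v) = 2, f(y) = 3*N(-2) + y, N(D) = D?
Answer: -4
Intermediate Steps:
f(y) = -6 + y (f(y) = 3*(-2) + y = -6 + y)
A(v) = -1/4 (A(v) = -1/8*2 = -1/4)
1/A((1*(-1))*(0 + f(-4))) = 1/(-1/4) = -4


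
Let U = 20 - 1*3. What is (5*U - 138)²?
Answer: 2809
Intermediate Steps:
U = 17 (U = 20 - 3 = 17)
(5*U - 138)² = (5*17 - 138)² = (85 - 138)² = (-53)² = 2809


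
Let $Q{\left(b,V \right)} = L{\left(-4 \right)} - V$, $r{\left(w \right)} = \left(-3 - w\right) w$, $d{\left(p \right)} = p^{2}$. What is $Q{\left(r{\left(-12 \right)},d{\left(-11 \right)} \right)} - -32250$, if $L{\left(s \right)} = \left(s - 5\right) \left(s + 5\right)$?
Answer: $32120$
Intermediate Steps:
$L{\left(s \right)} = \left(-5 + s\right) \left(5 + s\right)$
$r{\left(w \right)} = w \left(-3 - w\right)$
$Q{\left(b,V \right)} = -9 - V$ ($Q{\left(b,V \right)} = \left(-25 + \left(-4\right)^{2}\right) - V = \left(-25 + 16\right) - V = -9 - V$)
$Q{\left(r{\left(-12 \right)},d{\left(-11 \right)} \right)} - -32250 = \left(-9 - \left(-11\right)^{2}\right) - -32250 = \left(-9 - 121\right) + 32250 = -130 + 32250 = 32120$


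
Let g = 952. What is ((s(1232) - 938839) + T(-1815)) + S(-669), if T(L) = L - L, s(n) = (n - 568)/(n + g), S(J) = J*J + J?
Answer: -134301448/273 ≈ -4.9195e+5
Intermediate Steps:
S(J) = J + J² (S(J) = J² + J = J + J²)
s(n) = (-568 + n)/(952 + n) (s(n) = (n - 568)/(n + 952) = (-568 + n)/(952 + n))
T(L) = 0
((s(1232) - 938839) + T(-1815)) + S(-669) = (((-568 + 1232)/(952 + 1232) - 938839) + 0) - 669*(1 - 669) = ((664/2184 - 938839) + 0) - 669*(-668) = (((1/2184)*664 - 938839) + 0) + 446892 = ((83/273 - 938839) + 0) + 446892 = (-256302964/273 + 0) + 446892 = -256302964/273 + 446892 = -134301448/273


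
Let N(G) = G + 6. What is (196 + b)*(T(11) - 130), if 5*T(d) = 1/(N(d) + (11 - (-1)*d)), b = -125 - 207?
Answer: 3447464/195 ≈ 17679.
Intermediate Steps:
b = -332
N(G) = 6 + G
T(d) = 1/(5*(17 + 2*d)) (T(d) = 1/(5*((6 + d) + (11 - (-1)*d))) = 1/(5*((6 + d) + (11 + d))) = 1/(5*(17 + 2*d)))
(196 + b)*(T(11) - 130) = (196 - 332)*(1/(5*(17 + 2*11)) - 130) = -136*(1/(5*(17 + 22)) - 130) = -136*((⅕)/39 - 130) = -136*((⅕)*(1/39) - 130) = -136*(1/195 - 130) = -136*(-25349/195) = 3447464/195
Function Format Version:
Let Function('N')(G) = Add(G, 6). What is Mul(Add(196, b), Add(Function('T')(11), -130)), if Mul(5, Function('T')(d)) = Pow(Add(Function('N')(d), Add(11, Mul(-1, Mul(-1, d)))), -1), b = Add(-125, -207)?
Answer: Rational(3447464, 195) ≈ 17679.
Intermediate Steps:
b = -332
Function('N')(G) = Add(6, G)
Function('T')(d) = Mul(Rational(1, 5), Pow(Add(17, Mul(2, d)), -1)) (Function('T')(d) = Mul(Rational(1, 5), Pow(Add(Add(6, d), Add(11, Mul(-1, Mul(-1, d)))), -1)) = Mul(Rational(1, 5), Pow(Add(Add(6, d), Add(11, d)), -1)) = Mul(Rational(1, 5), Pow(Add(17, Mul(2, d)), -1)))
Mul(Add(196, b), Add(Function('T')(11), -130)) = Mul(Add(196, -332), Add(Mul(Rational(1, 5), Pow(Add(17, Mul(2, 11)), -1)), -130)) = Mul(-136, Add(Mul(Rational(1, 5), Pow(Add(17, 22), -1)), -130)) = Mul(-136, Add(Mul(Rational(1, 5), Pow(39, -1)), -130)) = Mul(-136, Add(Mul(Rational(1, 5), Rational(1, 39)), -130)) = Mul(-136, Add(Rational(1, 195), -130)) = Mul(-136, Rational(-25349, 195)) = Rational(3447464, 195)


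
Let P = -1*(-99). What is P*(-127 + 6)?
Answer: -11979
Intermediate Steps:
P = 99
P*(-127 + 6) = 99*(-127 + 6) = 99*(-121) = -11979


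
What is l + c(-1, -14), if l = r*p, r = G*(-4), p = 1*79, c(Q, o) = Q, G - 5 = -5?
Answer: -1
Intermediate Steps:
G = 0 (G = 5 - 5 = 0)
p = 79
r = 0 (r = 0*(-4) = 0)
l = 0 (l = 0*79 = 0)
l + c(-1, -14) = 0 - 1 = -1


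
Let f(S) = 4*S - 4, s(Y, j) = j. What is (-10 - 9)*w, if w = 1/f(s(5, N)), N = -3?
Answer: 19/16 ≈ 1.1875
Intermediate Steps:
f(S) = -4 + 4*S
w = -1/16 (w = 1/(-4 + 4*(-3)) = 1/(-4 - 12) = 1/(-16) = -1/16 ≈ -0.062500)
(-10 - 9)*w = (-10 - 9)*(-1/16) = -19*(-1/16) = 19/16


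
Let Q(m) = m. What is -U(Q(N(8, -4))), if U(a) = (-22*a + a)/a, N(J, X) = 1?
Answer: 21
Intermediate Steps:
U(a) = -21 (U(a) = (-21*a)/a = -21)
-U(Q(N(8, -4))) = -1*(-21) = 21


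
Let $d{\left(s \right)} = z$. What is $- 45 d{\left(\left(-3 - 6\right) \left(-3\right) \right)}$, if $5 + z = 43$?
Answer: $-1710$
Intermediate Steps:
$z = 38$ ($z = -5 + 43 = 38$)
$d{\left(s \right)} = 38$
$- 45 d{\left(\left(-3 - 6\right) \left(-3\right) \right)} = \left(-45\right) 38 = -1710$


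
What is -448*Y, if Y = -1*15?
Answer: 6720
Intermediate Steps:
Y = -15
-448*Y = -448*(-15) = 6720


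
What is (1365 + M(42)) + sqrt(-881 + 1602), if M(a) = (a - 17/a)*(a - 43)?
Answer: 55583/42 + sqrt(721) ≈ 1350.3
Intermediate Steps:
M(a) = (-43 + a)*(a - 17/a) (M(a) = (a - 17/a)*(-43 + a) = (-43 + a)*(a - 17/a))
(1365 + M(42)) + sqrt(-881 + 1602) = (1365 + (-17 + 42**2 - 43*42 + 731/42)) + sqrt(-881 + 1602) = (1365 + (-17 + 1764 - 1806 + 731*(1/42))) + sqrt(721) = (1365 + (-17 + 1764 - 1806 + 731/42)) + sqrt(721) = (1365 - 1747/42) + sqrt(721) = 55583/42 + sqrt(721)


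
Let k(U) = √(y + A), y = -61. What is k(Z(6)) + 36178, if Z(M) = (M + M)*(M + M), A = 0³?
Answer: 36178 + I*√61 ≈ 36178.0 + 7.8102*I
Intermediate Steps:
A = 0
Z(M) = 4*M² (Z(M) = (2*M)*(2*M) = 4*M²)
k(U) = I*√61 (k(U) = √(-61 + 0) = √(-61) = I*√61)
k(Z(6)) + 36178 = I*√61 + 36178 = 36178 + I*√61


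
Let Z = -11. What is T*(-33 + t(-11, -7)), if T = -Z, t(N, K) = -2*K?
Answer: -209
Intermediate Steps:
T = 11 (T = -1*(-11) = 11)
T*(-33 + t(-11, -7)) = 11*(-33 - 2*(-7)) = 11*(-33 + 14) = 11*(-19) = -209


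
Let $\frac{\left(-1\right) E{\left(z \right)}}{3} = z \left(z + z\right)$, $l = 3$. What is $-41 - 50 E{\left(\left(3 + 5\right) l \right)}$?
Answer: $172759$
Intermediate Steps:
$E{\left(z \right)} = - 6 z^{2}$ ($E{\left(z \right)} = - 3 z \left(z + z\right) = - 3 z 2 z = - 3 \cdot 2 z^{2} = - 6 z^{2}$)
$-41 - 50 E{\left(\left(3 + 5\right) l \right)} = -41 - 50 \left(- 6 \left(\left(3 + 5\right) 3\right)^{2}\right) = -41 - 50 \left(- 6 \left(8 \cdot 3\right)^{2}\right) = -41 - 50 \left(- 6 \cdot 24^{2}\right) = -41 - 50 \left(\left(-6\right) 576\right) = -41 - -172800 = -41 + 172800 = 172759$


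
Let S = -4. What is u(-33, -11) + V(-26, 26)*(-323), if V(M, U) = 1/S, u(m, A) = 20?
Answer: 403/4 ≈ 100.75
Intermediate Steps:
V(M, U) = -1/4 (V(M, U) = 1/(-4) = -1/4)
u(-33, -11) + V(-26, 26)*(-323) = 20 - 1/4*(-323) = 20 + 323/4 = 403/4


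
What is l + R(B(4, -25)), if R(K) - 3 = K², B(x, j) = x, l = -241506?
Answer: -241487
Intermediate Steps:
R(K) = 3 + K²
l + R(B(4, -25)) = -241506 + (3 + 4²) = -241506 + (3 + 16) = -241506 + 19 = -241487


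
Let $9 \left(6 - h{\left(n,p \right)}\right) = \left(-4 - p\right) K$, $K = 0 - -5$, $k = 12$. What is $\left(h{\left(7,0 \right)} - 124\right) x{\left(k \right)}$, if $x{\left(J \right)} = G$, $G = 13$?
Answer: $- \frac{13546}{9} \approx -1505.1$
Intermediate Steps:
$K = 5$ ($K = 0 + 5 = 5$)
$h{\left(n,p \right)} = \frac{74}{9} + \frac{5 p}{9}$ ($h{\left(n,p \right)} = 6 - \frac{\left(-4 - p\right) 5}{9} = 6 - \frac{-20 - 5 p}{9} = 6 + \left(\frac{20}{9} + \frac{5 p}{9}\right) = \frac{74}{9} + \frac{5 p}{9}$)
$x{\left(J \right)} = 13$
$\left(h{\left(7,0 \right)} - 124\right) x{\left(k \right)} = \left(\left(\frac{74}{9} + \frac{5}{9} \cdot 0\right) - 124\right) 13 = \left(\left(\frac{74}{9} + 0\right) - 124\right) 13 = \left(\frac{74}{9} - 124\right) 13 = \left(- \frac{1042}{9}\right) 13 = - \frac{13546}{9}$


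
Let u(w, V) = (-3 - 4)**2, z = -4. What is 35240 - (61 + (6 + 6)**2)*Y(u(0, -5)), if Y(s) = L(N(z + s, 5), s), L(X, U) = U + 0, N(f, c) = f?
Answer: 25195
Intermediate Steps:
L(X, U) = U
u(w, V) = 49 (u(w, V) = (-7)**2 = 49)
Y(s) = s
35240 - (61 + (6 + 6)**2)*Y(u(0, -5)) = 35240 - (61 + (6 + 6)**2)*49 = 35240 - (61 + 12**2)*49 = 35240 - (61 + 144)*49 = 35240 - 205*49 = 35240 - 1*10045 = 35240 - 10045 = 25195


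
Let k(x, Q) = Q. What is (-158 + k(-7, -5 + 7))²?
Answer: 24336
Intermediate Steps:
(-158 + k(-7, -5 + 7))² = (-158 + (-5 + 7))² = (-158 + 2)² = (-156)² = 24336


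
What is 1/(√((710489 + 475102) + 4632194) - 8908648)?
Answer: -8908648/79364003370119 - √5817785/79364003370119 ≈ -1.1228e-7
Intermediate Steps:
1/(√((710489 + 475102) + 4632194) - 8908648) = 1/(√(1185591 + 4632194) - 8908648) = 1/(√5817785 - 8908648) = 1/(-8908648 + √5817785)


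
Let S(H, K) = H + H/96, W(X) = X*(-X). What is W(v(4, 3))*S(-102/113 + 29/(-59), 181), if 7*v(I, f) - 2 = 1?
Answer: 2704845/10453856 ≈ 0.25874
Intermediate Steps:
v(I, f) = 3/7 (v(I, f) = 2/7 + (⅐)*1 = 2/7 + ⅐ = 3/7)
W(X) = -X²
S(H, K) = 97*H/96 (S(H, K) = H + H*(1/96) = H + H/96 = 97*H/96)
W(v(4, 3))*S(-102/113 + 29/(-59), 181) = (-(3/7)²)*(97*(-102/113 + 29/(-59))/96) = (-1*9/49)*(97*(-102*1/113 + 29*(-1/59))/96) = -291*(-102/113 - 29/59)/1568 = -291*(-9295)/(1568*6667) = -9/49*(-901615/640032) = 2704845/10453856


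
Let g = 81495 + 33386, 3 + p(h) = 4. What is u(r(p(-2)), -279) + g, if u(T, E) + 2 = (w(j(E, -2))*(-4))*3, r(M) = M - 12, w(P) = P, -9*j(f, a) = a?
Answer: 344629/3 ≈ 1.1488e+5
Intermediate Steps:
j(f, a) = -a/9
p(h) = 1 (p(h) = -3 + 4 = 1)
r(M) = -12 + M
u(T, E) = -14/3 (u(T, E) = -2 + (-1/9*(-2)*(-4))*3 = -2 + ((2/9)*(-4))*3 = -2 - 8/9*3 = -2 - 8/3 = -14/3)
g = 114881
u(r(p(-2)), -279) + g = -14/3 + 114881 = 344629/3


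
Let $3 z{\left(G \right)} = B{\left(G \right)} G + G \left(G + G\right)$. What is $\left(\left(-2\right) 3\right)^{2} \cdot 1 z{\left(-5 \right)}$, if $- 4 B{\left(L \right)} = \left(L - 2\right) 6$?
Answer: $-30$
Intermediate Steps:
$B{\left(L \right)} = 3 - \frac{3 L}{2}$ ($B{\left(L \right)} = - \frac{\left(L - 2\right) 6}{4} = - \frac{\left(-2 + L\right) 6}{4} = - \frac{-12 + 6 L}{4} = 3 - \frac{3 L}{2}$)
$z{\left(G \right)} = \frac{2 G^{2}}{3} + \frac{G \left(3 - \frac{3 G}{2}\right)}{3}$ ($z{\left(G \right)} = \frac{\left(3 - \frac{3 G}{2}\right) G + G \left(G + G\right)}{3} = \frac{G \left(3 - \frac{3 G}{2}\right) + G 2 G}{3} = \frac{G \left(3 - \frac{3 G}{2}\right) + 2 G^{2}}{3} = \frac{2 G^{2} + G \left(3 - \frac{3 G}{2}\right)}{3} = \frac{2 G^{2}}{3} + \frac{G \left(3 - \frac{3 G}{2}\right)}{3}$)
$\left(\left(-2\right) 3\right)^{2} \cdot 1 z{\left(-5 \right)} = \left(\left(-2\right) 3\right)^{2} \cdot 1 \cdot \frac{1}{6} \left(-5\right) \left(6 - 5\right) = \left(-6\right)^{2} \cdot 1 \cdot \frac{1}{6} \left(-5\right) 1 = 36 \cdot 1 \left(- \frac{5}{6}\right) = 36 \left(- \frac{5}{6}\right) = -30$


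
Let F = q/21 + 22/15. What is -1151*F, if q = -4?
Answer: -154234/105 ≈ -1468.9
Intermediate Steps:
F = 134/105 (F = -4/21 + 22/15 = 134/105 ≈ 1.2762)
-1151*F = -1151*134/105 = -154234/105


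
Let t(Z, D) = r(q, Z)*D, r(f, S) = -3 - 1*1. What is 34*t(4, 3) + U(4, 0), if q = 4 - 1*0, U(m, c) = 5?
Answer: -403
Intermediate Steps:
q = 4 (q = 4 + 0 = 4)
r(f, S) = -4 (r(f, S) = -3 - 1 = -4)
t(Z, D) = -4*D
34*t(4, 3) + U(4, 0) = 34*(-4*3) + 5 = 34*(-12) + 5 = -408 + 5 = -403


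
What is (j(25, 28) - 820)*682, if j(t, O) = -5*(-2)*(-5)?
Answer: -593340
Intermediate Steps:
j(t, O) = -50 (j(t, O) = 10*(-5) = -50)
(j(25, 28) - 820)*682 = (-50 - 820)*682 = -870*682 = -593340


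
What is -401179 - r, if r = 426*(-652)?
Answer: -123427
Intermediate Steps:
r = -277752
-401179 - r = -401179 - 1*(-277752) = -401179 + 277752 = -123427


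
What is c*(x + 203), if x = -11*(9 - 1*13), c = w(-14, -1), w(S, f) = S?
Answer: -3458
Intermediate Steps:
c = -14
x = 44 (x = -11*(9 - 13) = -11*(-4) = 44)
c*(x + 203) = -14*(44 + 203) = -14*247 = -3458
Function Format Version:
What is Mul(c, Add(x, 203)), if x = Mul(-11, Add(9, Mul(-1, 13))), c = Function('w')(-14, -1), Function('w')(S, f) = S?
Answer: -3458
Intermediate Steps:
c = -14
x = 44 (x = Mul(-11, Add(9, -13)) = Mul(-11, -4) = 44)
Mul(c, Add(x, 203)) = Mul(-14, Add(44, 203)) = Mul(-14, 247) = -3458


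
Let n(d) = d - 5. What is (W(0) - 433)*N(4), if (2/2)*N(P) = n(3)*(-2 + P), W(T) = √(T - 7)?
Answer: 1732 - 4*I*√7 ≈ 1732.0 - 10.583*I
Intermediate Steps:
W(T) = √(-7 + T)
n(d) = -5 + d
N(P) = 4 - 2*P (N(P) = (-5 + 3)*(-2 + P) = -2*(-2 + P) = 4 - 2*P)
(W(0) - 433)*N(4) = (√(-7 + 0) - 433)*(4 - 2*4) = (√(-7) - 433)*(4 - 8) = (I*√7 - 433)*(-4) = (-433 + I*√7)*(-4) = 1732 - 4*I*√7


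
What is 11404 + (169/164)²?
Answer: 306750545/26896 ≈ 11405.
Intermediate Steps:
11404 + (169/164)² = 11404 + 28561/26896 = 306750545/26896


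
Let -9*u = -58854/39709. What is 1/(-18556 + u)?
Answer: -119127/2210500994 ≈ -5.3891e-5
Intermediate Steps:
u = 19618/119127 (u = -(-19618)/(3*39709) = -1/9*(-58854/39709) = 19618/119127 ≈ 0.16468)
1/(-18556 + u) = 1/(-18556 + 19618/119127) = 1/(-2210500994/119127) = -119127/2210500994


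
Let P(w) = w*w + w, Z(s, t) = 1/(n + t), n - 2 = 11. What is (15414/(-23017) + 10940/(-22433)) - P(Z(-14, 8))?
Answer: -274895902664/227706099201 ≈ -1.2072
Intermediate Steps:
n = 13 (n = 2 + 11 = 13)
Z(s, t) = 1/(13 + t)
P(w) = w + w**2 (P(w) = w**2 + w = w + w**2)
(15414/(-23017) + 10940/(-22433)) - P(Z(-14, 8)) = (15414/(-23017) + 10940/(-22433)) - (1 + 1/(13 + 8))/(13 + 8) = (15414*(-1/23017) + 10940*(-1/22433)) - (1 + 1/21)/21 = (-15414/23017 - 10940/22433) - (1 + 1/21)/21 = -597588242/516340361 - 22/(21*21) = -597588242/516340361 - 1*22/441 = -597588242/516340361 - 22/441 = -274895902664/227706099201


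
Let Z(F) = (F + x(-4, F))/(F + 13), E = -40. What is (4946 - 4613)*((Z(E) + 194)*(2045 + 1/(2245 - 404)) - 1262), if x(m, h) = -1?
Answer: 733039996600/5523 ≈ 1.3272e+8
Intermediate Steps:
Z(F) = (-1 + F)/(13 + F) (Z(F) = (F - 1)/(F + 13) = (-1 + F)/(13 + F))
(4946 - 4613)*((Z(E) + 194)*(2045 + 1/(2245 - 404)) - 1262) = (4946 - 4613)*(((-1 - 40)/(13 - 40) + 194)*(2045 + 1/(2245 - 404)) - 1262) = 333*((-41/(-27) + 194)*(2045 + 1/1841) - 1262) = 333*((-1/27*(-41) + 194)*(2045 + 1/1841) - 1262) = 333*((41/27 + 194)*(3764846/1841) - 1262) = 333*((5279/27)*(3764846/1841) - 1262) = 333*(19874622034/49707 - 1262) = 333*(19811891800/49707) = 733039996600/5523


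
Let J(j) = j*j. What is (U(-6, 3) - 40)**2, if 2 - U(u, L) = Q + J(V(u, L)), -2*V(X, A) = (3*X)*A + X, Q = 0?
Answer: 879844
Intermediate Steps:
V(X, A) = -X/2 - 3*A*X/2 (V(X, A) = -((3*X)*A + X)/2 = -(3*A*X + X)/2 = -(X + 3*A*X)/2 = -X/2 - 3*A*X/2)
J(j) = j**2
U(u, L) = 2 - u**2*(1 + 3*L)**2/4 (U(u, L) = 2 - (0 + (-u*(1 + 3*L)/2)**2) = 2 - (0 + u**2*(1 + 3*L)**2/4) = 2 - u**2*(1 + 3*L)**2/4)
(U(-6, 3) - 40)**2 = ((2 - 1/4*(-6)**2*(1 + 3*3)**2) - 40)**2 = ((2 - 1/4*36*(1 + 9)**2) - 40)**2 = ((2 - 1/4*36*10**2) - 40)**2 = ((2 - 1/4*36*100) - 40)**2 = ((2 - 900) - 40)**2 = (-898 - 40)**2 = (-938)**2 = 879844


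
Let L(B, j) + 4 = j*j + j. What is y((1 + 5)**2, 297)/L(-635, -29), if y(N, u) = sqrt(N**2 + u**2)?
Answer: 9*sqrt(1105)/808 ≈ 0.37026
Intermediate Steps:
L(B, j) = -4 + j + j**2 (L(B, j) = -4 + (j*j + j) = -4 + (j**2 + j) = -4 + (j + j**2) = -4 + j + j**2)
y((1 + 5)**2, 297)/L(-635, -29) = sqrt(((1 + 5)**2)**2 + 297**2)/(-4 - 29 + (-29)**2) = sqrt((6**2)**2 + 88209)/(-4 - 29 + 841) = sqrt(36**2 + 88209)/808 = sqrt(1296 + 88209)*(1/808) = sqrt(89505)*(1/808) = (9*sqrt(1105))*(1/808) = 9*sqrt(1105)/808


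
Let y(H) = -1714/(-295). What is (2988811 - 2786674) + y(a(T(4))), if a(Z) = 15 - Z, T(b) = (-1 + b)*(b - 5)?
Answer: 59632129/295 ≈ 2.0214e+5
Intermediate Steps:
T(b) = (-1 + b)*(-5 + b)
y(H) = 1714/295 (y(H) = -1714*(-1/295) = 1714/295)
(2988811 - 2786674) + y(a(T(4))) = (2988811 - 2786674) + 1714/295 = 202137 + 1714/295 = 59632129/295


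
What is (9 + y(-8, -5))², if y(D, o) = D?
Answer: 1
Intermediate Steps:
(9 + y(-8, -5))² = (9 - 8)² = 1² = 1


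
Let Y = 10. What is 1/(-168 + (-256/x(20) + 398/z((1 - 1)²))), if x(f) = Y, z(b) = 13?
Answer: -65/10594 ≈ -0.0061355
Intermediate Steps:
x(f) = 10
1/(-168 + (-256/x(20) + 398/z((1 - 1)²))) = 1/(-168 + (-256/10 + 398/13)) = 1/(-168 + (-256*⅒ + 398*(1/13))) = 1/(-168 + (-128/5 + 398/13)) = 1/(-168 + 326/65) = 1/(-10594/65) = -65/10594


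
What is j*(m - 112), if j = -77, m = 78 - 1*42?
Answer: 5852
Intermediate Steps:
m = 36 (m = 78 - 42 = 36)
j*(m - 112) = -77*(36 - 112) = -77*(-76) = 5852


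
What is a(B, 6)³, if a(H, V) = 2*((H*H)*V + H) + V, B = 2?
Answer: 195112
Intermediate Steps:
a(H, V) = V + 2*H + 2*V*H² (a(H, V) = 2*(H²*V + H) + V = 2*(V*H² + H) + V = 2*(H + V*H²) + V = (2*H + 2*V*H²) + V = V + 2*H + 2*V*H²)
a(B, 6)³ = (6 + 2*2 + 2*6*2²)³ = (6 + 4 + 2*6*4)³ = (6 + 4 + 48)³ = 58³ = 195112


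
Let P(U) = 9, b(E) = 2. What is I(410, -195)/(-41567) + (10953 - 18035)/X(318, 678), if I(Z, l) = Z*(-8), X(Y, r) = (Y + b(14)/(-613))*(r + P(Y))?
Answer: 129399283849/2783290655514 ≈ 0.046491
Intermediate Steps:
X(Y, r) = (9 + r)*(-2/613 + Y) (X(Y, r) = (Y + 2/(-613))*(r + 9) = (Y + 2*(-1/613))*(9 + r) = (Y - 2/613)*(9 + r) = (-2/613 + Y)*(9 + r) = (9 + r)*(-2/613 + Y))
I(Z, l) = -8*Z
I(410, -195)/(-41567) + (10953 - 18035)/X(318, 678) = -8*410/(-41567) + (10953 - 18035)/(-18/613 + 9*318 - 2/613*678 + 318*678) = -3280*(-1/41567) - 7082/(-18/613 + 2862 - 1356/613 + 215604) = 3280/41567 - 7082/133918284/613 = 3280/41567 - 7082*613/133918284 = 3280/41567 - 2170633/66959142 = 129399283849/2783290655514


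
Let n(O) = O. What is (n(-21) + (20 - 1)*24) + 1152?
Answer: 1587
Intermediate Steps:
(n(-21) + (20 - 1)*24) + 1152 = (-21 + (20 - 1)*24) + 1152 = (-21 + 19*24) + 1152 = (-21 + 456) + 1152 = 435 + 1152 = 1587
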